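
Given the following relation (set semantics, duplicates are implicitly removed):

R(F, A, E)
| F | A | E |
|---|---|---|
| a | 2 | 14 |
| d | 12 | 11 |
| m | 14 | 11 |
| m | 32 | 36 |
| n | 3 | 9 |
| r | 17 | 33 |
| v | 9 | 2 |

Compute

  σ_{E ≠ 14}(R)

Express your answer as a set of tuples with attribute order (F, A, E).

{(d, 12, 11), (m, 14, 11), (m, 32, 36), (n, 3, 9), (r, 17, 33), (v, 9, 2)}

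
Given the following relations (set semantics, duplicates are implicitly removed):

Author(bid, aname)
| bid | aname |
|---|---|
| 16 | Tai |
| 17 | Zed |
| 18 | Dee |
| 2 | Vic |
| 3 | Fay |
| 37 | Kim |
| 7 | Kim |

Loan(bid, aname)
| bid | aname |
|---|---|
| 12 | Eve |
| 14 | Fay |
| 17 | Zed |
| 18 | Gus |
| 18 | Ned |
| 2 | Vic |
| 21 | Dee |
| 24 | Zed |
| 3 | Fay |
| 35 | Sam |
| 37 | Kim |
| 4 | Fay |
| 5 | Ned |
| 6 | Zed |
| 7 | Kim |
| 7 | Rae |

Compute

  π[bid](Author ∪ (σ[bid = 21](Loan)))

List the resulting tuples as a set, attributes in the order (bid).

σ[bid = 21]: keep tuples satisfying bid = 21 → {(21, Dee)}
Set union of the two operands is {(16, Tai), (17, Zed), (18, Dee), (2, Vic), (21, Dee), (3, Fay), (37, Kim), (7, Kim)}.
Projecting to bid: {16, 17, 18, 2, 21, 3, 37, 7}

{16, 17, 18, 2, 21, 3, 37, 7}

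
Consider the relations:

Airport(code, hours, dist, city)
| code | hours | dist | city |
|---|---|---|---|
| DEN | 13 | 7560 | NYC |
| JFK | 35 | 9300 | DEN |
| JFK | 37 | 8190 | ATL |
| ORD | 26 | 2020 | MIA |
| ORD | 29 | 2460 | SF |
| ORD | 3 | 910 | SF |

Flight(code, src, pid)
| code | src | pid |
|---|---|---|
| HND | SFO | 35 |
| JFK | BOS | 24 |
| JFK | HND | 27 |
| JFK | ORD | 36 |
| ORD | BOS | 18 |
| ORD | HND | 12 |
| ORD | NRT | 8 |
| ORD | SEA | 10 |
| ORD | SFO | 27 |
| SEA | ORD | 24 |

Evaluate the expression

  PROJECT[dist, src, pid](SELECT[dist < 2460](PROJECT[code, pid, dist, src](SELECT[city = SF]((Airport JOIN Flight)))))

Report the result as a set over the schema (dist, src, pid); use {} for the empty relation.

{(910, BOS, 18), (910, HND, 12), (910, NRT, 8), (910, SEA, 10), (910, SFO, 27)}

Airport ⋈ Flight (natural join on code): {(JFK, 35, 9300, DEN, BOS, 24), (JFK, 35, 9300, DEN, HND, 27), (JFK, 35, 9300, DEN, ORD, 36), (JFK, 37, 8190, ATL, BOS, 24), (JFK, 37, 8190, ATL, HND, 27), (JFK, 37, 8190, ATL, ORD, 36), (ORD, 26, 2020, MIA, BOS, 18), (ORD, 26, 2020, MIA, HND, 12), (ORD, 26, 2020, MIA, NRT, 8), (ORD, 26, 2020, MIA, SEA, 10), (ORD, 26, 2020, MIA, SFO, 27), (ORD, 29, 2460, SF, BOS, 18), (ORD, 29, 2460, SF, HND, 12), (ORD, 29, 2460, SF, NRT, 8), (ORD, 29, 2460, SF, SEA, 10), (ORD, 29, 2460, SF, SFO, 27), (ORD, 3, 910, SF, BOS, 18), (ORD, 3, 910, SF, HND, 12), (ORD, 3, 910, SF, NRT, 8), (ORD, 3, 910, SF, SEA, 10), (ORD, 3, 910, SF, SFO, 27)}
σ[city = SF]: keep tuples satisfying city = SF → {(ORD, 29, 2460, SF, BOS, 18), (ORD, 29, 2460, SF, HND, 12), (ORD, 29, 2460, SF, NRT, 8), (ORD, 29, 2460, SF, SEA, 10), (ORD, 29, 2460, SF, SFO, 27), (ORD, 3, 910, SF, BOS, 18), (ORD, 3, 910, SF, HND, 12), (ORD, 3, 910, SF, NRT, 8), (ORD, 3, 910, SF, SEA, 10), (ORD, 3, 910, SF, SFO, 27)}
Keep only column(s) code, pid, dist, src: {(ORD, 10, 2460, SEA), (ORD, 10, 910, SEA), (ORD, 12, 2460, HND), (ORD, 12, 910, HND), (ORD, 18, 2460, BOS), (ORD, 18, 910, BOS), (ORD, 27, 2460, SFO), (ORD, 27, 910, SFO), (ORD, 8, 2460, NRT), (ORD, 8, 910, NRT)}
σ[dist < 2460]: keep tuples satisfying dist < 2460 → {(ORD, 10, 910, SEA), (ORD, 12, 910, HND), (ORD, 18, 910, BOS), (ORD, 27, 910, SFO), (ORD, 8, 910, NRT)}
Keep only column(s) dist, src, pid: {(910, BOS, 18), (910, HND, 12), (910, NRT, 8), (910, SEA, 10), (910, SFO, 27)}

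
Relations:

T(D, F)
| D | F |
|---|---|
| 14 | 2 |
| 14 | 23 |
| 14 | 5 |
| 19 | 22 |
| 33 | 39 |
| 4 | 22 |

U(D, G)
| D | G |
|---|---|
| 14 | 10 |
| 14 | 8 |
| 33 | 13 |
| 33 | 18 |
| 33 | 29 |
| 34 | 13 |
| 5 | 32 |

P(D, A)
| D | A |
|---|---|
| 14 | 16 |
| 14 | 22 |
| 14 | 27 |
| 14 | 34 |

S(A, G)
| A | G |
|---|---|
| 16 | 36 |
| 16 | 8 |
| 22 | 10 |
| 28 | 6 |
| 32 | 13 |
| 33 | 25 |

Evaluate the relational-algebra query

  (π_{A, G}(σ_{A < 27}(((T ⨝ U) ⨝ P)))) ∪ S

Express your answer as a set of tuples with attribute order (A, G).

{(16, 10), (16, 36), (16, 8), (22, 10), (22, 8), (28, 6), (32, 13), (33, 25)}

Joining T and U on D yields {(14, 2, 10), (14, 2, 8), (14, 23, 10), (14, 23, 8), (14, 5, 10), (14, 5, 8), (33, 39, 13), (33, 39, 18), (33, 39, 29)}.
Joining (T ⨝ U) and P on D yields {(14, 2, 10, 16), (14, 2, 10, 22), (14, 2, 10, 27), (14, 2, 10, 34), (14, 2, 8, 16), (14, 2, 8, 22), (14, 2, 8, 27), (14, 2, 8, 34), (14, 23, 10, 16), (14, 23, 10, 22), (14, 23, 10, 27), (14, 23, 10, 34), (14, 23, 8, 16), (14, 23, 8, 22), (14, 23, 8, 27), (14, 23, 8, 34), (14, 5, 10, 16), (14, 5, 10, 22), (14, 5, 10, 27), (14, 5, 10, 34), (14, 5, 8, 16), (14, 5, 8, 22), (14, 5, 8, 27), (14, 5, 8, 34)}.
Apply σ_{A < 27}; surviving tuples: {(14, 2, 10, 16), (14, 2, 10, 22), (14, 2, 8, 16), (14, 2, 8, 22), (14, 23, 10, 16), (14, 23, 10, 22), (14, 23, 8, 16), (14, 23, 8, 22), (14, 5, 10, 16), (14, 5, 10, 22), (14, 5, 8, 16), (14, 5, 8, 22)}
π_{A, G} gives {(16, 10), (16, 8), (22, 10), (22, 8)} (8 duplicate(s) eliminated).
Set union of the two operands is {(16, 10), (16, 36), (16, 8), (22, 10), (22, 8), (28, 6), (32, 13), (33, 25)}.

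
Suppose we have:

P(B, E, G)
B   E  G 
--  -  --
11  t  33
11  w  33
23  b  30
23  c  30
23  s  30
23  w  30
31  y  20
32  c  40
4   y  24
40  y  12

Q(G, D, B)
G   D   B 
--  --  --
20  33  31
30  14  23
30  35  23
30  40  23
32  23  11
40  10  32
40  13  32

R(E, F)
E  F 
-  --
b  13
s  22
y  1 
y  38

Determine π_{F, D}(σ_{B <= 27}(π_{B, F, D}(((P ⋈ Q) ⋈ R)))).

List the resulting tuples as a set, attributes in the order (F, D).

{(13, 14), (13, 35), (13, 40), (22, 14), (22, 35), (22, 40)}

Natural join on B, G: {(23, b, 30, 14), (23, b, 30, 35), (23, b, 30, 40), (23, c, 30, 14), (23, c, 30, 35), (23, c, 30, 40), (23, s, 30, 14), (23, s, 30, 35), (23, s, 30, 40), (23, w, 30, 14), (23, w, 30, 35), (23, w, 30, 40), (31, y, 20, 33), (32, c, 40, 10), (32, c, 40, 13)}
Natural join on E: {(23, b, 30, 14, 13), (23, b, 30, 35, 13), (23, b, 30, 40, 13), (23, s, 30, 14, 22), (23, s, 30, 35, 22), (23, s, 30, 40, 22), (31, y, 20, 33, 1), (31, y, 20, 33, 38)}
π_{B, F, D} gives {(23, 13, 14), (23, 13, 35), (23, 13, 40), (23, 22, 14), (23, 22, 35), (23, 22, 40), (31, 1, 33), (31, 38, 33)}.
σ[B <= 27]: keep tuples satisfying B <= 27 → {(23, 13, 14), (23, 13, 35), (23, 13, 40), (23, 22, 14), (23, 22, 35), (23, 22, 40)}
π_{F, D} gives {(13, 14), (13, 35), (13, 40), (22, 14), (22, 35), (22, 40)}.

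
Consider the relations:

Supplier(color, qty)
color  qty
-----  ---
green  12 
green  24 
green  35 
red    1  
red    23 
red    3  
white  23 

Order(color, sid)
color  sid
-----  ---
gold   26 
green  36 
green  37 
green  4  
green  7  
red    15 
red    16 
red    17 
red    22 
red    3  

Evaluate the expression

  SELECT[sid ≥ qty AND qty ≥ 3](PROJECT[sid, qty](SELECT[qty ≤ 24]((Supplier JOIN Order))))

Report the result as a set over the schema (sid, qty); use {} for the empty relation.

{(15, 3), (16, 3), (17, 3), (22, 3), (3, 3), (36, 12), (36, 24), (37, 12), (37, 24)}

Natural join on color: {(green, 12, 36), (green, 12, 37), (green, 12, 4), (green, 12, 7), (green, 24, 36), (green, 24, 37), (green, 24, 4), (green, 24, 7), (green, 35, 36), (green, 35, 37), (green, 35, 4), (green, 35, 7), (red, 1, 15), (red, 1, 16), (red, 1, 17), (red, 1, 22), (red, 1, 3), (red, 23, 15), (red, 23, 16), (red, 23, 17), (red, 23, 22), (red, 23, 3), (red, 3, 15), (red, 3, 16), (red, 3, 17), (red, 3, 22), (red, 3, 3)}
σ[qty ≤ 24]: keep tuples satisfying qty ≤ 24 → {(green, 12, 36), (green, 12, 37), (green, 12, 4), (green, 12, 7), (green, 24, 36), (green, 24, 37), (green, 24, 4), (green, 24, 7), (red, 1, 15), (red, 1, 16), (red, 1, 17), (red, 1, 22), (red, 1, 3), (red, 23, 15), (red, 23, 16), (red, 23, 17), (red, 23, 22), (red, 23, 3), (red, 3, 15), (red, 3, 16), (red, 3, 17), (red, 3, 22), (red, 3, 3)}
Keep only column(s) sid, qty: {(15, 1), (15, 23), (15, 3), (16, 1), (16, 23), (16, 3), (17, 1), (17, 23), (17, 3), (22, 1), (22, 23), (22, 3), (3, 1), (3, 23), (3, 3), (36, 12), (36, 24), (37, 12), (37, 24), (4, 12), (4, 24), (7, 12), (7, 24)}
σ[sid ≥ qty AND qty ≥ 3]: keep tuples satisfying sid ≥ qty AND qty ≥ 3 → {(15, 3), (16, 3), (17, 3), (22, 3), (3, 3), (36, 12), (36, 24), (37, 12), (37, 24)}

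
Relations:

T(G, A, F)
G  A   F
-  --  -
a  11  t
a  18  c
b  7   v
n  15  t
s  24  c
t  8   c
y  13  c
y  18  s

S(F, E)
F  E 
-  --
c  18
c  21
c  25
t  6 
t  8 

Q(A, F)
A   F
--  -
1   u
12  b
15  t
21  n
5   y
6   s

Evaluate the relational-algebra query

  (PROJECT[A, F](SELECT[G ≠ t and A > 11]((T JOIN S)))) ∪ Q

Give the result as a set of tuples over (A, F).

T ⋈ S (natural join on F): {(a, 11, t, 6), (a, 11, t, 8), (a, 18, c, 18), (a, 18, c, 21), (a, 18, c, 25), (n, 15, t, 6), (n, 15, t, 8), (s, 24, c, 18), (s, 24, c, 21), (s, 24, c, 25), (t, 8, c, 18), (t, 8, c, 21), (t, 8, c, 25), (y, 13, c, 18), (y, 13, c, 21), (y, 13, c, 25)}
Selection G ≠ t and A > 11: {(a, 18, c, 18), (a, 18, c, 21), (a, 18, c, 25), (n, 15, t, 6), (n, 15, t, 8), (s, 24, c, 18), (s, 24, c, 21), (s, 24, c, 25), (y, 13, c, 18), (y, 13, c, 21), (y, 13, c, 25)}
π_{A, F} gives {(13, c), (15, t), (18, c), (24, c)} (7 duplicate(s) eliminated).
Set union of the two operands is {(1, u), (12, b), (13, c), (15, t), (18, c), (21, n), (24, c), (5, y), (6, s)}.

{(1, u), (12, b), (13, c), (15, t), (18, c), (21, n), (24, c), (5, y), (6, s)}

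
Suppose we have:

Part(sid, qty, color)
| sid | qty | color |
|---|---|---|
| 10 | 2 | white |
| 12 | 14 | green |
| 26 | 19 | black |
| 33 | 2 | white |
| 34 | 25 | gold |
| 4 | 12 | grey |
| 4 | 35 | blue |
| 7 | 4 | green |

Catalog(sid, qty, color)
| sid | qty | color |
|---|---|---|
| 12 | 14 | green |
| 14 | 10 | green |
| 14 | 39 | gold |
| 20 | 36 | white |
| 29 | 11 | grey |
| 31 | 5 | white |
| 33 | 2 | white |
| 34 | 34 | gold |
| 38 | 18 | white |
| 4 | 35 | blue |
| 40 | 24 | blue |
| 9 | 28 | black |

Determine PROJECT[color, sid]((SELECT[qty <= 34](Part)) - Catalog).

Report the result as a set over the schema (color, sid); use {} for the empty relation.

{(black, 26), (gold, 34), (green, 7), (grey, 4), (white, 10)}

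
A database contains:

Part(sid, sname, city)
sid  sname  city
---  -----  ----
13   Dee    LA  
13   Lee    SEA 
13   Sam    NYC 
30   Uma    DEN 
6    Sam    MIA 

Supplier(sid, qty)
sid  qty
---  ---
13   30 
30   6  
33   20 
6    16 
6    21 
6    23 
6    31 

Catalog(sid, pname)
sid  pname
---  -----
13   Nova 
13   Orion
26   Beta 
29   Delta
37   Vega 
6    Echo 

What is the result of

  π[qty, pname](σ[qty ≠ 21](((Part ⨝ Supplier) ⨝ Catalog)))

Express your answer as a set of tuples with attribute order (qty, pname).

{(16, Echo), (23, Echo), (30, Nova), (30, Orion), (31, Echo)}

Natural join on sid: {(13, Dee, LA, 30), (13, Lee, SEA, 30), (13, Sam, NYC, 30), (30, Uma, DEN, 6), (6, Sam, MIA, 16), (6, Sam, MIA, 21), (6, Sam, MIA, 23), (6, Sam, MIA, 31)}
Natural join on sid: {(13, Dee, LA, 30, Nova), (13, Dee, LA, 30, Orion), (13, Lee, SEA, 30, Nova), (13, Lee, SEA, 30, Orion), (13, Sam, NYC, 30, Nova), (13, Sam, NYC, 30, Orion), (6, Sam, MIA, 16, Echo), (6, Sam, MIA, 21, Echo), (6, Sam, MIA, 23, Echo), (6, Sam, MIA, 31, Echo)}
Selection qty ≠ 21: {(13, Dee, LA, 30, Nova), (13, Dee, LA, 30, Orion), (13, Lee, SEA, 30, Nova), (13, Lee, SEA, 30, Orion), (13, Sam, NYC, 30, Nova), (13, Sam, NYC, 30, Orion), (6, Sam, MIA, 16, Echo), (6, Sam, MIA, 23, Echo), (6, Sam, MIA, 31, Echo)}
π[qty, pname]: project onto (qty, pname) (4 duplicate(s) eliminated) → {(16, Echo), (23, Echo), (30, Nova), (30, Orion), (31, Echo)}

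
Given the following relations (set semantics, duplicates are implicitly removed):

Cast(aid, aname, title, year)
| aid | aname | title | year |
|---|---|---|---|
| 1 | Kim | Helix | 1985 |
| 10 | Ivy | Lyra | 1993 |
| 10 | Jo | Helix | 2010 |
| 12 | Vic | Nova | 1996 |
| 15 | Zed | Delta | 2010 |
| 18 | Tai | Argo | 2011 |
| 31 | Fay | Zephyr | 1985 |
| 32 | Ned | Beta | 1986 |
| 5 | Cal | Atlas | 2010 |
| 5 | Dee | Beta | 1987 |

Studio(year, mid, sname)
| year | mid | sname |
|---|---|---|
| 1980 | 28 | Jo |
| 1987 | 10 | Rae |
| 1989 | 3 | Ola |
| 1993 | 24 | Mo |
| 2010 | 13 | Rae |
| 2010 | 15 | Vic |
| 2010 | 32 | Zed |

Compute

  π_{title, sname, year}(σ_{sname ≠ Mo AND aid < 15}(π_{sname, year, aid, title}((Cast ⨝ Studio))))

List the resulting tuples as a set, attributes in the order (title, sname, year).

{(Atlas, Rae, 2010), (Atlas, Vic, 2010), (Atlas, Zed, 2010), (Beta, Rae, 1987), (Helix, Rae, 2010), (Helix, Vic, 2010), (Helix, Zed, 2010)}

Joining Cast and Studio on year yields {(10, Ivy, Lyra, 1993, 24, Mo), (10, Jo, Helix, 2010, 13, Rae), (10, Jo, Helix, 2010, 15, Vic), (10, Jo, Helix, 2010, 32, Zed), (15, Zed, Delta, 2010, 13, Rae), (15, Zed, Delta, 2010, 15, Vic), (15, Zed, Delta, 2010, 32, Zed), (5, Cal, Atlas, 2010, 13, Rae), (5, Cal, Atlas, 2010, 15, Vic), (5, Cal, Atlas, 2010, 32, Zed), (5, Dee, Beta, 1987, 10, Rae)}.
Projecting to sname, year, aid, title: {(Mo, 1993, 10, Lyra), (Rae, 1987, 5, Beta), (Rae, 2010, 10, Helix), (Rae, 2010, 15, Delta), (Rae, 2010, 5, Atlas), (Vic, 2010, 10, Helix), (Vic, 2010, 15, Delta), (Vic, 2010, 5, Atlas), (Zed, 2010, 10, Helix), (Zed, 2010, 15, Delta), (Zed, 2010, 5, Atlas)}
Selection sname ≠ Mo AND aid < 15: {(Rae, 1987, 5, Beta), (Rae, 2010, 10, Helix), (Rae, 2010, 5, Atlas), (Vic, 2010, 10, Helix), (Vic, 2010, 5, Atlas), (Zed, 2010, 10, Helix), (Zed, 2010, 5, Atlas)}
Projecting to title, sname, year: {(Atlas, Rae, 2010), (Atlas, Vic, 2010), (Atlas, Zed, 2010), (Beta, Rae, 1987), (Helix, Rae, 2010), (Helix, Vic, 2010), (Helix, Zed, 2010)}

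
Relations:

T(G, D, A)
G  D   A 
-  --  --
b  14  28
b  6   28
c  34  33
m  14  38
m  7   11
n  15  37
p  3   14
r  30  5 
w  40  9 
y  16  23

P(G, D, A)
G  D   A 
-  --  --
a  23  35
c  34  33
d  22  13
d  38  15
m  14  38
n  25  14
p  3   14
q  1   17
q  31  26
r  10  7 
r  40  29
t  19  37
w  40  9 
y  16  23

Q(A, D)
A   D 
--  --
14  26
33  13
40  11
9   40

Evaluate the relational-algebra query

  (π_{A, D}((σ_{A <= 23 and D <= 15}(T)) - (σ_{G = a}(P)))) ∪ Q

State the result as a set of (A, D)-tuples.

Selection A <= 23 and D <= 15: {(m, 7, 11), (p, 3, 14)}
Selection G = a: {(a, 23, 35)}
Taking the difference: {(m, 7, 11), (p, 3, 14)}
π_{A, D} gives {(11, 7), (14, 3)}.
Taking the union: {(11, 7), (14, 26), (14, 3), (33, 13), (40, 11), (9, 40)}

{(11, 7), (14, 26), (14, 3), (33, 13), (40, 11), (9, 40)}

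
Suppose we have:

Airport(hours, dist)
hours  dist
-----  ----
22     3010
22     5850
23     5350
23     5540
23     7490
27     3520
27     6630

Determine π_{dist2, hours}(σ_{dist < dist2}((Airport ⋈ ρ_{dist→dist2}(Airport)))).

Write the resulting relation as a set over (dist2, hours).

ρ[dist→dist2]: schema becomes (hours, dist2); tuples unchanged.
Natural join on hours: {(22, 3010, 3010), (22, 3010, 5850), (22, 5850, 3010), (22, 5850, 5850), (23, 5350, 5350), (23, 5350, 5540), (23, 5350, 7490), (23, 5540, 5350), (23, 5540, 5540), (23, 5540, 7490), (23, 7490, 5350), (23, 7490, 5540), (23, 7490, 7490), (27, 3520, 3520), (27, 3520, 6630), (27, 6630, 3520), (27, 6630, 6630)}
Selection dist < dist2: {(22, 3010, 5850), (23, 5350, 5540), (23, 5350, 7490), (23, 5540, 7490), (27, 3520, 6630)}
Keep only column(s) dist2, hours (1 duplicate(s) eliminated): {(5540, 23), (5850, 22), (6630, 27), (7490, 23)}

{(5540, 23), (5850, 22), (6630, 27), (7490, 23)}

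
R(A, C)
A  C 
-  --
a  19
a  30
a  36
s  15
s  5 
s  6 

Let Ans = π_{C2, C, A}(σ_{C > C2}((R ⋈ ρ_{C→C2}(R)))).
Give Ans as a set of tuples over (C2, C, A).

ρ[C→C2]: schema becomes (A, C2); tuples unchanged.
Natural join on A: {(a, 19, 19), (a, 19, 30), (a, 19, 36), (a, 30, 19), (a, 30, 30), (a, 30, 36), (a, 36, 19), (a, 36, 30), (a, 36, 36), (s, 15, 15), (s, 15, 5), (s, 15, 6), (s, 5, 15), (s, 5, 5), (s, 5, 6), (s, 6, 15), (s, 6, 5), (s, 6, 6)}
Selection C > C2: {(a, 30, 19), (a, 36, 19), (a, 36, 30), (s, 15, 5), (s, 15, 6), (s, 6, 5)}
π[C2, C, A]: project onto (C2, C, A) → {(19, 30, a), (19, 36, a), (30, 36, a), (5, 15, s), (5, 6, s), (6, 15, s)}

{(19, 30, a), (19, 36, a), (30, 36, a), (5, 15, s), (5, 6, s), (6, 15, s)}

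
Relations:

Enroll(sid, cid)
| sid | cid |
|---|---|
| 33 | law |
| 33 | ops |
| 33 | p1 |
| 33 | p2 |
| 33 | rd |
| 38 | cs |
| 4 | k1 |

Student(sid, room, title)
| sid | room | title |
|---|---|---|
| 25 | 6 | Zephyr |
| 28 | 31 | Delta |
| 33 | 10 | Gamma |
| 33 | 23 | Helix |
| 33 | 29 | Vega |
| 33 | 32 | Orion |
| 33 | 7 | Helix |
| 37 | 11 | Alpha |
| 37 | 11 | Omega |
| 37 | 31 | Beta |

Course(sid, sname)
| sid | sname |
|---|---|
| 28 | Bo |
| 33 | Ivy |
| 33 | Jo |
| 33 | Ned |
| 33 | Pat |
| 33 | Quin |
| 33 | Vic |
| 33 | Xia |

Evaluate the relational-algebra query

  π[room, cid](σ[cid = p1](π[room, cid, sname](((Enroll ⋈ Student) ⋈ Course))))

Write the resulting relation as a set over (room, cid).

{(10, p1), (23, p1), (29, p1), (32, p1), (7, p1)}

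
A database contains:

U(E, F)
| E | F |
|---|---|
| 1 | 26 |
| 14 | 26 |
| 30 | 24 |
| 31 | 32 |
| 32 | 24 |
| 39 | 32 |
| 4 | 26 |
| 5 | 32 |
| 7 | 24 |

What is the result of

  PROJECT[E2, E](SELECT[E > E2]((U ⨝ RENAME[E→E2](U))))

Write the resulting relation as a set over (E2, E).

ρ[E→E2]: schema becomes (E2, F); tuples unchanged.
U ⋈ RENAME[E→E2](U) (natural join on F): {(1, 26, 1), (1, 26, 14), (1, 26, 4), (14, 26, 1), (14, 26, 14), (14, 26, 4), (30, 24, 30), (30, 24, 32), (30, 24, 7), (31, 32, 31), (31, 32, 39), (31, 32, 5), (32, 24, 30), (32, 24, 32), (32, 24, 7), (39, 32, 31), (39, 32, 39), (39, 32, 5), (4, 26, 1), (4, 26, 14), (4, 26, 4), (5, 32, 31), (5, 32, 39), (5, 32, 5), (7, 24, 30), (7, 24, 32), (7, 24, 7)}
Filtering on E > E2 leaves {(14, 26, 1), (14, 26, 4), (30, 24, 7), (31, 32, 5), (32, 24, 30), (32, 24, 7), (39, 32, 31), (39, 32, 5), (4, 26, 1)}.
π_{E2, E} gives {(1, 14), (1, 4), (30, 32), (31, 39), (4, 14), (5, 31), (5, 39), (7, 30), (7, 32)}.

{(1, 14), (1, 4), (30, 32), (31, 39), (4, 14), (5, 31), (5, 39), (7, 30), (7, 32)}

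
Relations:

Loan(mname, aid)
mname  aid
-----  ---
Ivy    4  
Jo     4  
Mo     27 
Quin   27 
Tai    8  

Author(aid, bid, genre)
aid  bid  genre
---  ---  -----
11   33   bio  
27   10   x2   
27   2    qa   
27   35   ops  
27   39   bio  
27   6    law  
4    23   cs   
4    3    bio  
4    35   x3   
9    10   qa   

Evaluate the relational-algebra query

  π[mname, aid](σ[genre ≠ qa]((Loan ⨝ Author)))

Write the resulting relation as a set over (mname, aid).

Natural join on aid: {(Ivy, 4, 23, cs), (Ivy, 4, 3, bio), (Ivy, 4, 35, x3), (Jo, 4, 23, cs), (Jo, 4, 3, bio), (Jo, 4, 35, x3), (Mo, 27, 10, x2), (Mo, 27, 2, qa), (Mo, 27, 35, ops), (Mo, 27, 39, bio), (Mo, 27, 6, law), (Quin, 27, 10, x2), (Quin, 27, 2, qa), (Quin, 27, 35, ops), (Quin, 27, 39, bio), (Quin, 27, 6, law)}
Selection genre ≠ qa: {(Ivy, 4, 23, cs), (Ivy, 4, 3, bio), (Ivy, 4, 35, x3), (Jo, 4, 23, cs), (Jo, 4, 3, bio), (Jo, 4, 35, x3), (Mo, 27, 10, x2), (Mo, 27, 35, ops), (Mo, 27, 39, bio), (Mo, 27, 6, law), (Quin, 27, 10, x2), (Quin, 27, 35, ops), (Quin, 27, 39, bio), (Quin, 27, 6, law)}
π_{mname, aid} gives {(Ivy, 4), (Jo, 4), (Mo, 27), (Quin, 27)} (10 duplicate(s) eliminated).

{(Ivy, 4), (Jo, 4), (Mo, 27), (Quin, 27)}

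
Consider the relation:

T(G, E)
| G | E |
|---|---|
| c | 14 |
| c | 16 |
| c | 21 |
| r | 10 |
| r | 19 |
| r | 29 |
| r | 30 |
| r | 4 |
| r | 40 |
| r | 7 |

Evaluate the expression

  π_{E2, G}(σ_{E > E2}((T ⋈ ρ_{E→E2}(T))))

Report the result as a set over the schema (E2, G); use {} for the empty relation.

{(10, r), (14, c), (16, c), (19, r), (29, r), (30, r), (4, r), (7, r)}

ρ[E→E2]: schema becomes (G, E2); tuples unchanged.
Joining T and ρ_{E→E2}(T) on G yields {(c, 14, 14), (c, 14, 16), (c, 14, 21), (c, 16, 14), (c, 16, 16), (c, 16, 21), (c, 21, 14), (c, 21, 16), (c, 21, 21), (r, 10, 10), (r, 10, 19), (r, 10, 29), (r, 10, 30), (r, 10, 4), (r, 10, 40), (r, 10, 7), (r, 19, 10), (r, 19, 19), (r, 19, 29), (r, 19, 30), (r, 19, 4), (r, 19, 40), (r, 19, 7), (r, 29, 10), (r, 29, 19), (r, 29, 29), (r, 29, 30), (r, 29, 4), (r, 29, 40), (r, 29, 7), (r, 30, 10), (r, 30, 19), (r, 30, 29), (r, 30, 30), (r, 30, 4), (r, 30, 40), (r, 30, 7), (r, 4, 10), (r, 4, 19), (r, 4, 29), (r, 4, 30), (r, 4, 4), (r, 4, 40), (r, 4, 7), (r, 40, 10), (r, 40, 19), (r, 40, 29), (r, 40, 30), (r, 40, 4), (r, 40, 40), (r, 40, 7), (r, 7, 10), (r, 7, 19), (r, 7, 29), (r, 7, 30), (r, 7, 4), (r, 7, 40), (r, 7, 7)}.
σ[E > E2]: keep tuples satisfying E > E2 → {(c, 16, 14), (c, 21, 14), (c, 21, 16), (r, 10, 4), (r, 10, 7), (r, 19, 10), (r, 19, 4), (r, 19, 7), (r, 29, 10), (r, 29, 19), (r, 29, 4), (r, 29, 7), (r, 30, 10), (r, 30, 19), (r, 30, 29), (r, 30, 4), (r, 30, 7), (r, 40, 10), (r, 40, 19), (r, 40, 29), (r, 40, 30), (r, 40, 4), (r, 40, 7), (r, 7, 4)}
Keep only column(s) E2, G (16 duplicate(s) eliminated): {(10, r), (14, c), (16, c), (19, r), (29, r), (30, r), (4, r), (7, r)}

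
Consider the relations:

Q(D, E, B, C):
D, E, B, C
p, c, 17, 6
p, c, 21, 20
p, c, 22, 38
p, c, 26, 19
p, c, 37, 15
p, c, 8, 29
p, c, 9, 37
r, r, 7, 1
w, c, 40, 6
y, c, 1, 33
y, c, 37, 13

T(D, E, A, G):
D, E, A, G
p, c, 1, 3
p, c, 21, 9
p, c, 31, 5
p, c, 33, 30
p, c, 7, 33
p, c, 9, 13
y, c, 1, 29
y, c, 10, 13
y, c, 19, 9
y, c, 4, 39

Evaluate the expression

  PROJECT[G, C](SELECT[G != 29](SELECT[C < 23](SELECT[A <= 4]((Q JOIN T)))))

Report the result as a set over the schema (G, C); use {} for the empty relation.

{(3, 15), (3, 19), (3, 20), (3, 6), (39, 13)}

Natural join on D, E: {(p, c, 17, 6, 1, 3), (p, c, 17, 6, 21, 9), (p, c, 17, 6, 31, 5), (p, c, 17, 6, 33, 30), (p, c, 17, 6, 7, 33), (p, c, 17, 6, 9, 13), (p, c, 21, 20, 1, 3), (p, c, 21, 20, 21, 9), (p, c, 21, 20, 31, 5), (p, c, 21, 20, 33, 30), (p, c, 21, 20, 7, 33), (p, c, 21, 20, 9, 13), (p, c, 22, 38, 1, 3), (p, c, 22, 38, 21, 9), (p, c, 22, 38, 31, 5), (p, c, 22, 38, 33, 30), (p, c, 22, 38, 7, 33), (p, c, 22, 38, 9, 13), (p, c, 26, 19, 1, 3), (p, c, 26, 19, 21, 9), (p, c, 26, 19, 31, 5), (p, c, 26, 19, 33, 30), (p, c, 26, 19, 7, 33), (p, c, 26, 19, 9, 13), (p, c, 37, 15, 1, 3), (p, c, 37, 15, 21, 9), (p, c, 37, 15, 31, 5), (p, c, 37, 15, 33, 30), (p, c, 37, 15, 7, 33), (p, c, 37, 15, 9, 13), (p, c, 8, 29, 1, 3), (p, c, 8, 29, 21, 9), (p, c, 8, 29, 31, 5), (p, c, 8, 29, 33, 30), (p, c, 8, 29, 7, 33), (p, c, 8, 29, 9, 13), (p, c, 9, 37, 1, 3), (p, c, 9, 37, 21, 9), (p, c, 9, 37, 31, 5), (p, c, 9, 37, 33, 30), (p, c, 9, 37, 7, 33), (p, c, 9, 37, 9, 13), (y, c, 1, 33, 1, 29), (y, c, 1, 33, 10, 13), (y, c, 1, 33, 19, 9), (y, c, 1, 33, 4, 39), (y, c, 37, 13, 1, 29), (y, c, 37, 13, 10, 13), (y, c, 37, 13, 19, 9), (y, c, 37, 13, 4, 39)}
σ[A <= 4]: keep tuples satisfying A <= 4 → {(p, c, 17, 6, 1, 3), (p, c, 21, 20, 1, 3), (p, c, 22, 38, 1, 3), (p, c, 26, 19, 1, 3), (p, c, 37, 15, 1, 3), (p, c, 8, 29, 1, 3), (p, c, 9, 37, 1, 3), (y, c, 1, 33, 1, 29), (y, c, 1, 33, 4, 39), (y, c, 37, 13, 1, 29), (y, c, 37, 13, 4, 39)}
σ[C < 23]: keep tuples satisfying C < 23 → {(p, c, 17, 6, 1, 3), (p, c, 21, 20, 1, 3), (p, c, 26, 19, 1, 3), (p, c, 37, 15, 1, 3), (y, c, 37, 13, 1, 29), (y, c, 37, 13, 4, 39)}
σ[G != 29]: keep tuples satisfying G != 29 → {(p, c, 17, 6, 1, 3), (p, c, 21, 20, 1, 3), (p, c, 26, 19, 1, 3), (p, c, 37, 15, 1, 3), (y, c, 37, 13, 4, 39)}
π[G, C]: project onto (G, C) → {(3, 15), (3, 19), (3, 20), (3, 6), (39, 13)}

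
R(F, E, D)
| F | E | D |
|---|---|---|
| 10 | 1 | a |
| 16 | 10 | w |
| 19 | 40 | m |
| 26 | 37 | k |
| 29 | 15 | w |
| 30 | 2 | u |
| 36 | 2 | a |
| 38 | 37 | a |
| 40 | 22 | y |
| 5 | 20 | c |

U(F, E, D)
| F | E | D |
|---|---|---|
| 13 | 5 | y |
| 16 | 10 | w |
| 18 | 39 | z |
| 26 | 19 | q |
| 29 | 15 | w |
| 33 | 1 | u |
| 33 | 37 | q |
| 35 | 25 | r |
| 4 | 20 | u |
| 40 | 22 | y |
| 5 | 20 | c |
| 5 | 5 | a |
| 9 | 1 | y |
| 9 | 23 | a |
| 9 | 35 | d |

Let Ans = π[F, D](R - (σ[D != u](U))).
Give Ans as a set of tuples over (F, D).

{(10, a), (19, m), (26, k), (30, u), (36, a), (38, a)}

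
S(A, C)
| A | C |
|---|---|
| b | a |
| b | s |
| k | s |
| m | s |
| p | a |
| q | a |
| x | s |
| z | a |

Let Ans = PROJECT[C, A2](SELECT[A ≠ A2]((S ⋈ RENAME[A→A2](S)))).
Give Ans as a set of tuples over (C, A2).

ρ[A→A2]: schema becomes (A2, C); tuples unchanged.
Natural join on C: {(b, a, b), (b, a, p), (b, a, q), (b, a, z), (b, s, b), (b, s, k), (b, s, m), (b, s, x), (k, s, b), (k, s, k), (k, s, m), (k, s, x), (m, s, b), (m, s, k), (m, s, m), (m, s, x), (p, a, b), (p, a, p), (p, a, q), (p, a, z), (q, a, b), (q, a, p), (q, a, q), (q, a, z), (x, s, b), (x, s, k), (x, s, m), (x, s, x), (z, a, b), (z, a, p), (z, a, q), (z, a, z)}
Selection A ≠ A2: {(b, a, p), (b, a, q), (b, a, z), (b, s, k), (b, s, m), (b, s, x), (k, s, b), (k, s, m), (k, s, x), (m, s, b), (m, s, k), (m, s, x), (p, a, b), (p, a, q), (p, a, z), (q, a, b), (q, a, p), (q, a, z), (x, s, b), (x, s, k), (x, s, m), (z, a, b), (z, a, p), (z, a, q)}
Keep only column(s) C, A2 (16 duplicate(s) eliminated): {(a, b), (a, p), (a, q), (a, z), (s, b), (s, k), (s, m), (s, x)}

{(a, b), (a, p), (a, q), (a, z), (s, b), (s, k), (s, m), (s, x)}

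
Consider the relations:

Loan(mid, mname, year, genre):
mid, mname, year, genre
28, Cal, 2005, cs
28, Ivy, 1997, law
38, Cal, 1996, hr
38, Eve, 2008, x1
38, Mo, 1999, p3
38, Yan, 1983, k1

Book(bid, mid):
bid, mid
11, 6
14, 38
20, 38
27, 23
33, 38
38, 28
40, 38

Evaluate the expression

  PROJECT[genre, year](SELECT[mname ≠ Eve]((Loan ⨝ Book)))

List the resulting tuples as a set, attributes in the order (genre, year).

Natural join on mid: {(28, Cal, 2005, cs, 38), (28, Ivy, 1997, law, 38), (38, Cal, 1996, hr, 14), (38, Cal, 1996, hr, 20), (38, Cal, 1996, hr, 33), (38, Cal, 1996, hr, 40), (38, Eve, 2008, x1, 14), (38, Eve, 2008, x1, 20), (38, Eve, 2008, x1, 33), (38, Eve, 2008, x1, 40), (38, Mo, 1999, p3, 14), (38, Mo, 1999, p3, 20), (38, Mo, 1999, p3, 33), (38, Mo, 1999, p3, 40), (38, Yan, 1983, k1, 14), (38, Yan, 1983, k1, 20), (38, Yan, 1983, k1, 33), (38, Yan, 1983, k1, 40)}
Filtering on mname ≠ Eve leaves {(28, Cal, 2005, cs, 38), (28, Ivy, 1997, law, 38), (38, Cal, 1996, hr, 14), (38, Cal, 1996, hr, 20), (38, Cal, 1996, hr, 33), (38, Cal, 1996, hr, 40), (38, Mo, 1999, p3, 14), (38, Mo, 1999, p3, 20), (38, Mo, 1999, p3, 33), (38, Mo, 1999, p3, 40), (38, Yan, 1983, k1, 14), (38, Yan, 1983, k1, 20), (38, Yan, 1983, k1, 33), (38, Yan, 1983, k1, 40)}.
Projecting to genre, year (9 duplicate(s) eliminated): {(cs, 2005), (hr, 1996), (k1, 1983), (law, 1997), (p3, 1999)}

{(cs, 2005), (hr, 1996), (k1, 1983), (law, 1997), (p3, 1999)}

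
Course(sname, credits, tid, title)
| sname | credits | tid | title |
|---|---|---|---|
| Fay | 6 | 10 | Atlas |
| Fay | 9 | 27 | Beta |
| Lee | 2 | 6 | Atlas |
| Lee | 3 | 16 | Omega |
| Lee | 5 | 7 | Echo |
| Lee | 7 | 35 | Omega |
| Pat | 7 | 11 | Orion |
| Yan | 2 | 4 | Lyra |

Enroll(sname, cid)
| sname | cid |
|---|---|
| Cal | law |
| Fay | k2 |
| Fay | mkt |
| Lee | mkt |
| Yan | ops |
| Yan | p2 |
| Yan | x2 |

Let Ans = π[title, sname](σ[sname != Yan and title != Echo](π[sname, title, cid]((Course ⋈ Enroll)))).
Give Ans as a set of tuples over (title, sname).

{(Atlas, Fay), (Atlas, Lee), (Beta, Fay), (Omega, Lee)}

Joining Course and Enroll on sname yields {(Fay, 6, 10, Atlas, k2), (Fay, 6, 10, Atlas, mkt), (Fay, 9, 27, Beta, k2), (Fay, 9, 27, Beta, mkt), (Lee, 2, 6, Atlas, mkt), (Lee, 3, 16, Omega, mkt), (Lee, 5, 7, Echo, mkt), (Lee, 7, 35, Omega, mkt), (Yan, 2, 4, Lyra, ops), (Yan, 2, 4, Lyra, p2), (Yan, 2, 4, Lyra, x2)}.
π[sname, title, cid]: project onto (sname, title, cid) (1 duplicate(s) eliminated) → {(Fay, Atlas, k2), (Fay, Atlas, mkt), (Fay, Beta, k2), (Fay, Beta, mkt), (Lee, Atlas, mkt), (Lee, Echo, mkt), (Lee, Omega, mkt), (Yan, Lyra, ops), (Yan, Lyra, p2), (Yan, Lyra, x2)}
Apply σ_{sname != Yan and title != Echo}; surviving tuples: {(Fay, Atlas, k2), (Fay, Atlas, mkt), (Fay, Beta, k2), (Fay, Beta, mkt), (Lee, Atlas, mkt), (Lee, Omega, mkt)}
π[title, sname]: project onto (title, sname) (2 duplicate(s) eliminated) → {(Atlas, Fay), (Atlas, Lee), (Beta, Fay), (Omega, Lee)}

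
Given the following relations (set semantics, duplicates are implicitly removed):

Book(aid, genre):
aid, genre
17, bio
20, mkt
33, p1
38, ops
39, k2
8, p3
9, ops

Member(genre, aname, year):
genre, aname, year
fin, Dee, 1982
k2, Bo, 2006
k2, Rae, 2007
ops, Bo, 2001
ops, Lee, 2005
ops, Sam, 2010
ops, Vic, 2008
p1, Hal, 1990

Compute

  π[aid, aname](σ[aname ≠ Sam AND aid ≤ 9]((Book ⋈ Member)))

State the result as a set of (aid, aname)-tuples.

Book ⋈ Member (natural join on genre): {(33, p1, Hal, 1990), (38, ops, Bo, 2001), (38, ops, Lee, 2005), (38, ops, Sam, 2010), (38, ops, Vic, 2008), (39, k2, Bo, 2006), (39, k2, Rae, 2007), (9, ops, Bo, 2001), (9, ops, Lee, 2005), (9, ops, Sam, 2010), (9, ops, Vic, 2008)}
σ[aname ≠ Sam AND aid ≤ 9]: keep tuples satisfying aname ≠ Sam AND aid ≤ 9 → {(9, ops, Bo, 2001), (9, ops, Lee, 2005), (9, ops, Vic, 2008)}
π_{aid, aname} gives {(9, Bo), (9, Lee), (9, Vic)}.

{(9, Bo), (9, Lee), (9, Vic)}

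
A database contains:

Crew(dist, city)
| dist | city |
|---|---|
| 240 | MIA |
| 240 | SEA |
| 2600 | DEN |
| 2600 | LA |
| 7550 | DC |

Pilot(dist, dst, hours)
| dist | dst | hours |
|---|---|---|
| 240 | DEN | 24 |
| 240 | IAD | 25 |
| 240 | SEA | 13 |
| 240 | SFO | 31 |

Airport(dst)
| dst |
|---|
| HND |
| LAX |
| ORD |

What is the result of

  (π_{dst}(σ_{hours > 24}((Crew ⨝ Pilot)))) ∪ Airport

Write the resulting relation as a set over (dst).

{HND, IAD, LAX, ORD, SFO}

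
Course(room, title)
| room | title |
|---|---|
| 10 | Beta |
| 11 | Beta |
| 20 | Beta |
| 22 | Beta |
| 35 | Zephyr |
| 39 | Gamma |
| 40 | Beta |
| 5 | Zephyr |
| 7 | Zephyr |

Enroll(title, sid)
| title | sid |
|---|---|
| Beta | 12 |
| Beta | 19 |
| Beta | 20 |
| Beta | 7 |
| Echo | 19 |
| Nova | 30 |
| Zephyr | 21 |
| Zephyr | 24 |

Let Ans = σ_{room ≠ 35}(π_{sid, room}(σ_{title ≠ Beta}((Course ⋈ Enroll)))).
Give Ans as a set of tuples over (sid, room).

Course ⋈ Enroll (natural join on title): {(10, Beta, 12), (10, Beta, 19), (10, Beta, 20), (10, Beta, 7), (11, Beta, 12), (11, Beta, 19), (11, Beta, 20), (11, Beta, 7), (20, Beta, 12), (20, Beta, 19), (20, Beta, 20), (20, Beta, 7), (22, Beta, 12), (22, Beta, 19), (22, Beta, 20), (22, Beta, 7), (35, Zephyr, 21), (35, Zephyr, 24), (40, Beta, 12), (40, Beta, 19), (40, Beta, 20), (40, Beta, 7), (5, Zephyr, 21), (5, Zephyr, 24), (7, Zephyr, 21), (7, Zephyr, 24)}
Selection title ≠ Beta: {(35, Zephyr, 21), (35, Zephyr, 24), (5, Zephyr, 21), (5, Zephyr, 24), (7, Zephyr, 21), (7, Zephyr, 24)}
π[sid, room]: project onto (sid, room) → {(21, 35), (21, 5), (21, 7), (24, 35), (24, 5), (24, 7)}
Selection room ≠ 35: {(21, 5), (21, 7), (24, 5), (24, 7)}

{(21, 5), (21, 7), (24, 5), (24, 7)}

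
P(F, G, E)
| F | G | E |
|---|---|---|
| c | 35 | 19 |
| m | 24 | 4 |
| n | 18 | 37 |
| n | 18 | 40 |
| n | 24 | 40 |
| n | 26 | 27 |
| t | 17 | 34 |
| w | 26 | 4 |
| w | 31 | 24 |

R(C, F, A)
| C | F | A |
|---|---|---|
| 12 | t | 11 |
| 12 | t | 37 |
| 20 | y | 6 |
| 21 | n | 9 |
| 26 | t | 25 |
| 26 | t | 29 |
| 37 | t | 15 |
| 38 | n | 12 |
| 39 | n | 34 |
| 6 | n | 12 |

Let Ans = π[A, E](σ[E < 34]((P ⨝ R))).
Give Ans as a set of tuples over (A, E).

Natural join on F: {(n, 18, 37, 21, 9), (n, 18, 37, 38, 12), (n, 18, 37, 39, 34), (n, 18, 37, 6, 12), (n, 18, 40, 21, 9), (n, 18, 40, 38, 12), (n, 18, 40, 39, 34), (n, 18, 40, 6, 12), (n, 24, 40, 21, 9), (n, 24, 40, 38, 12), (n, 24, 40, 39, 34), (n, 24, 40, 6, 12), (n, 26, 27, 21, 9), (n, 26, 27, 38, 12), (n, 26, 27, 39, 34), (n, 26, 27, 6, 12), (t, 17, 34, 12, 11), (t, 17, 34, 12, 37), (t, 17, 34, 26, 25), (t, 17, 34, 26, 29), (t, 17, 34, 37, 15)}
Filtering on E < 34 leaves {(n, 26, 27, 21, 9), (n, 26, 27, 38, 12), (n, 26, 27, 39, 34), (n, 26, 27, 6, 12)}.
Projecting to A, E (1 duplicate(s) eliminated): {(12, 27), (34, 27), (9, 27)}

{(12, 27), (34, 27), (9, 27)}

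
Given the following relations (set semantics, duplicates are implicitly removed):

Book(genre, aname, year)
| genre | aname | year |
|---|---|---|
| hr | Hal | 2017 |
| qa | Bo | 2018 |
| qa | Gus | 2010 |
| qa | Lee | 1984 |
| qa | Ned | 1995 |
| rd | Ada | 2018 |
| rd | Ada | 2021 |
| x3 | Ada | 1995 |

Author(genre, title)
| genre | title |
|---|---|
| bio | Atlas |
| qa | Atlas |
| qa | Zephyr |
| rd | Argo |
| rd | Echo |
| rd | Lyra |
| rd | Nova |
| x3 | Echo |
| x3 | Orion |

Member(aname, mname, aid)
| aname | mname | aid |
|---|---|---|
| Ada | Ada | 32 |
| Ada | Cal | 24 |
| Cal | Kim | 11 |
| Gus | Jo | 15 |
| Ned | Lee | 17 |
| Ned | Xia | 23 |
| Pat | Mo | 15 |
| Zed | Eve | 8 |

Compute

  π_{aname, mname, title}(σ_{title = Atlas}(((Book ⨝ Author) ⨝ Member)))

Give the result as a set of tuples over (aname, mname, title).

Book ⋈ Author (natural join on genre): {(qa, Bo, 2018, Atlas), (qa, Bo, 2018, Zephyr), (qa, Gus, 2010, Atlas), (qa, Gus, 2010, Zephyr), (qa, Lee, 1984, Atlas), (qa, Lee, 1984, Zephyr), (qa, Ned, 1995, Atlas), (qa, Ned, 1995, Zephyr), (rd, Ada, 2018, Argo), (rd, Ada, 2018, Echo), (rd, Ada, 2018, Lyra), (rd, Ada, 2018, Nova), (rd, Ada, 2021, Argo), (rd, Ada, 2021, Echo), (rd, Ada, 2021, Lyra), (rd, Ada, 2021, Nova), (x3, Ada, 1995, Echo), (x3, Ada, 1995, Orion)}
(Book ⨝ Author) ⋈ Member (natural join on aname): {(qa, Gus, 2010, Atlas, Jo, 15), (qa, Gus, 2010, Zephyr, Jo, 15), (qa, Ned, 1995, Atlas, Lee, 17), (qa, Ned, 1995, Atlas, Xia, 23), (qa, Ned, 1995, Zephyr, Lee, 17), (qa, Ned, 1995, Zephyr, Xia, 23), (rd, Ada, 2018, Argo, Ada, 32), (rd, Ada, 2018, Argo, Cal, 24), (rd, Ada, 2018, Echo, Ada, 32), (rd, Ada, 2018, Echo, Cal, 24), (rd, Ada, 2018, Lyra, Ada, 32), (rd, Ada, 2018, Lyra, Cal, 24), (rd, Ada, 2018, Nova, Ada, 32), (rd, Ada, 2018, Nova, Cal, 24), (rd, Ada, 2021, Argo, Ada, 32), (rd, Ada, 2021, Argo, Cal, 24), (rd, Ada, 2021, Echo, Ada, 32), (rd, Ada, 2021, Echo, Cal, 24), (rd, Ada, 2021, Lyra, Ada, 32), (rd, Ada, 2021, Lyra, Cal, 24), (rd, Ada, 2021, Nova, Ada, 32), (rd, Ada, 2021, Nova, Cal, 24), (x3, Ada, 1995, Echo, Ada, 32), (x3, Ada, 1995, Echo, Cal, 24), (x3, Ada, 1995, Orion, Ada, 32), (x3, Ada, 1995, Orion, Cal, 24)}
σ[title = Atlas]: keep tuples satisfying title = Atlas → {(qa, Gus, 2010, Atlas, Jo, 15), (qa, Ned, 1995, Atlas, Lee, 17), (qa, Ned, 1995, Atlas, Xia, 23)}
π_{aname, mname, title} gives {(Gus, Jo, Atlas), (Ned, Lee, Atlas), (Ned, Xia, Atlas)}.

{(Gus, Jo, Atlas), (Ned, Lee, Atlas), (Ned, Xia, Atlas)}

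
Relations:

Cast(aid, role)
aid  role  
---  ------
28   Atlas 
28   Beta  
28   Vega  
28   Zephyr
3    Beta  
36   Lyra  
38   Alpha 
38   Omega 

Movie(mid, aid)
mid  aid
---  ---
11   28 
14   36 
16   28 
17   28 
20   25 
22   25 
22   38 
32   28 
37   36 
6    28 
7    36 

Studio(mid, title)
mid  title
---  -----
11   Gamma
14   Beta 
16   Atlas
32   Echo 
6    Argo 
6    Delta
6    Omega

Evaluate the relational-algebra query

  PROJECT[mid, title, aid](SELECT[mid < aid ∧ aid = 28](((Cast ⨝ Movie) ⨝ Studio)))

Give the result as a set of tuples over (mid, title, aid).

{(11, Gamma, 28), (16, Atlas, 28), (6, Argo, 28), (6, Delta, 28), (6, Omega, 28)}

Cast ⋈ Movie (natural join on aid): {(28, Atlas, 11), (28, Atlas, 16), (28, Atlas, 17), (28, Atlas, 32), (28, Atlas, 6), (28, Beta, 11), (28, Beta, 16), (28, Beta, 17), (28, Beta, 32), (28, Beta, 6), (28, Vega, 11), (28, Vega, 16), (28, Vega, 17), (28, Vega, 32), (28, Vega, 6), (28, Zephyr, 11), (28, Zephyr, 16), (28, Zephyr, 17), (28, Zephyr, 32), (28, Zephyr, 6), (36, Lyra, 14), (36, Lyra, 37), (36, Lyra, 7), (38, Alpha, 22), (38, Omega, 22)}
(Cast ⨝ Movie) ⋈ Studio (natural join on mid): {(28, Atlas, 11, Gamma), (28, Atlas, 16, Atlas), (28, Atlas, 32, Echo), (28, Atlas, 6, Argo), (28, Atlas, 6, Delta), (28, Atlas, 6, Omega), (28, Beta, 11, Gamma), (28, Beta, 16, Atlas), (28, Beta, 32, Echo), (28, Beta, 6, Argo), (28, Beta, 6, Delta), (28, Beta, 6, Omega), (28, Vega, 11, Gamma), (28, Vega, 16, Atlas), (28, Vega, 32, Echo), (28, Vega, 6, Argo), (28, Vega, 6, Delta), (28, Vega, 6, Omega), (28, Zephyr, 11, Gamma), (28, Zephyr, 16, Atlas), (28, Zephyr, 32, Echo), (28, Zephyr, 6, Argo), (28, Zephyr, 6, Delta), (28, Zephyr, 6, Omega), (36, Lyra, 14, Beta)}
σ[mid < aid ∧ aid = 28]: keep tuples satisfying mid < aid ∧ aid = 28 → {(28, Atlas, 11, Gamma), (28, Atlas, 16, Atlas), (28, Atlas, 6, Argo), (28, Atlas, 6, Delta), (28, Atlas, 6, Omega), (28, Beta, 11, Gamma), (28, Beta, 16, Atlas), (28, Beta, 6, Argo), (28, Beta, 6, Delta), (28, Beta, 6, Omega), (28, Vega, 11, Gamma), (28, Vega, 16, Atlas), (28, Vega, 6, Argo), (28, Vega, 6, Delta), (28, Vega, 6, Omega), (28, Zephyr, 11, Gamma), (28, Zephyr, 16, Atlas), (28, Zephyr, 6, Argo), (28, Zephyr, 6, Delta), (28, Zephyr, 6, Omega)}
π[mid, title, aid]: project onto (mid, title, aid) (15 duplicate(s) eliminated) → {(11, Gamma, 28), (16, Atlas, 28), (6, Argo, 28), (6, Delta, 28), (6, Omega, 28)}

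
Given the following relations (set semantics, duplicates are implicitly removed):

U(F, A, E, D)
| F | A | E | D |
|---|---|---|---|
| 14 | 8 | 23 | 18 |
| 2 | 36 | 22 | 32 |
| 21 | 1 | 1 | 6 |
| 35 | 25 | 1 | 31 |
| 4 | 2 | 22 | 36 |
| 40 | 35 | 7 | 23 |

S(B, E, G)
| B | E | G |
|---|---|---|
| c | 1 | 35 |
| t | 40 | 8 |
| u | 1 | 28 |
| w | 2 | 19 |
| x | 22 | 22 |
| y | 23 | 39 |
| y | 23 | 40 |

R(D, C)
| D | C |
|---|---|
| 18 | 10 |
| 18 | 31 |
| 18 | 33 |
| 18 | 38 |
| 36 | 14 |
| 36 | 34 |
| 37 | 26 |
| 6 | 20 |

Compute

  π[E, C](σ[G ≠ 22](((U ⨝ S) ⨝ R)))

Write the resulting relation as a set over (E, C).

Joining U and S on E yields {(14, 8, 23, 18, y, 39), (14, 8, 23, 18, y, 40), (2, 36, 22, 32, x, 22), (21, 1, 1, 6, c, 35), (21, 1, 1, 6, u, 28), (35, 25, 1, 31, c, 35), (35, 25, 1, 31, u, 28), (4, 2, 22, 36, x, 22)}.
Joining (U ⨝ S) and R on D yields {(14, 8, 23, 18, y, 39, 10), (14, 8, 23, 18, y, 39, 31), (14, 8, 23, 18, y, 39, 33), (14, 8, 23, 18, y, 39, 38), (14, 8, 23, 18, y, 40, 10), (14, 8, 23, 18, y, 40, 31), (14, 8, 23, 18, y, 40, 33), (14, 8, 23, 18, y, 40, 38), (21, 1, 1, 6, c, 35, 20), (21, 1, 1, 6, u, 28, 20), (4, 2, 22, 36, x, 22, 14), (4, 2, 22, 36, x, 22, 34)}.
Filtering on G ≠ 22 leaves {(14, 8, 23, 18, y, 39, 10), (14, 8, 23, 18, y, 39, 31), (14, 8, 23, 18, y, 39, 33), (14, 8, 23, 18, y, 39, 38), (14, 8, 23, 18, y, 40, 10), (14, 8, 23, 18, y, 40, 31), (14, 8, 23, 18, y, 40, 33), (14, 8, 23, 18, y, 40, 38), (21, 1, 1, 6, c, 35, 20), (21, 1, 1, 6, u, 28, 20)}.
π_{E, C} gives {(1, 20), (23, 10), (23, 31), (23, 33), (23, 38)} (5 duplicate(s) eliminated).

{(1, 20), (23, 10), (23, 31), (23, 33), (23, 38)}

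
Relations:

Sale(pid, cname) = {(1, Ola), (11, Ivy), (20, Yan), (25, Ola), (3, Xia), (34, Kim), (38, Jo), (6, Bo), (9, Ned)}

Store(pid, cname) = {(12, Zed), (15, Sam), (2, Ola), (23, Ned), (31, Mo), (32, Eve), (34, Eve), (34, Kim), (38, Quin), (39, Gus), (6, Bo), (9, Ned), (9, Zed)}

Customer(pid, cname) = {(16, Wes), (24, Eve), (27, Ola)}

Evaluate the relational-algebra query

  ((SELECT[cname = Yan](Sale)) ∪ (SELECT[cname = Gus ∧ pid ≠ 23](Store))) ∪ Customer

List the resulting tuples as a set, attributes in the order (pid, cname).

σ[cname = Yan]: keep tuples satisfying cname = Yan → {(20, Yan)}
σ[cname = Gus ∧ pid ≠ 23]: keep tuples satisfying cname = Gus ∧ pid ≠ 23 → {(39, Gus)}
Set union of the two operands is {(20, Yan), (39, Gus)}.
Set union of the two operands is {(16, Wes), (20, Yan), (24, Eve), (27, Ola), (39, Gus)}.

{(16, Wes), (20, Yan), (24, Eve), (27, Ola), (39, Gus)}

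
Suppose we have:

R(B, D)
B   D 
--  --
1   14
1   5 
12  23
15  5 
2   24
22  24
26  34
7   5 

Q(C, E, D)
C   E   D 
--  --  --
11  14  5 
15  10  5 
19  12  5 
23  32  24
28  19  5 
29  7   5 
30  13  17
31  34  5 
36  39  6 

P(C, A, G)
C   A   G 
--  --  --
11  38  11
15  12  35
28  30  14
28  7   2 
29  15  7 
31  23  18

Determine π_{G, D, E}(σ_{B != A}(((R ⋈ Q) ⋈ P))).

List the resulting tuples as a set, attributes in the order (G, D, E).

R ⋈ Q (natural join on D): {(1, 5, 11, 14), (1, 5, 15, 10), (1, 5, 19, 12), (1, 5, 28, 19), (1, 5, 29, 7), (1, 5, 31, 34), (15, 5, 11, 14), (15, 5, 15, 10), (15, 5, 19, 12), (15, 5, 28, 19), (15, 5, 29, 7), (15, 5, 31, 34), (2, 24, 23, 32), (22, 24, 23, 32), (7, 5, 11, 14), (7, 5, 15, 10), (7, 5, 19, 12), (7, 5, 28, 19), (7, 5, 29, 7), (7, 5, 31, 34)}
(R ⋈ Q) ⋈ P (natural join on C): {(1, 5, 11, 14, 38, 11), (1, 5, 15, 10, 12, 35), (1, 5, 28, 19, 30, 14), (1, 5, 28, 19, 7, 2), (1, 5, 29, 7, 15, 7), (1, 5, 31, 34, 23, 18), (15, 5, 11, 14, 38, 11), (15, 5, 15, 10, 12, 35), (15, 5, 28, 19, 30, 14), (15, 5, 28, 19, 7, 2), (15, 5, 29, 7, 15, 7), (15, 5, 31, 34, 23, 18), (7, 5, 11, 14, 38, 11), (7, 5, 15, 10, 12, 35), (7, 5, 28, 19, 30, 14), (7, 5, 28, 19, 7, 2), (7, 5, 29, 7, 15, 7), (7, 5, 31, 34, 23, 18)}
Apply σ_{B != A}; surviving tuples: {(1, 5, 11, 14, 38, 11), (1, 5, 15, 10, 12, 35), (1, 5, 28, 19, 30, 14), (1, 5, 28, 19, 7, 2), (1, 5, 29, 7, 15, 7), (1, 5, 31, 34, 23, 18), (15, 5, 11, 14, 38, 11), (15, 5, 15, 10, 12, 35), (15, 5, 28, 19, 30, 14), (15, 5, 28, 19, 7, 2), (15, 5, 31, 34, 23, 18), (7, 5, 11, 14, 38, 11), (7, 5, 15, 10, 12, 35), (7, 5, 28, 19, 30, 14), (7, 5, 29, 7, 15, 7), (7, 5, 31, 34, 23, 18)}
Keep only column(s) G, D, E (10 duplicate(s) eliminated): {(11, 5, 14), (14, 5, 19), (18, 5, 34), (2, 5, 19), (35, 5, 10), (7, 5, 7)}

{(11, 5, 14), (14, 5, 19), (18, 5, 34), (2, 5, 19), (35, 5, 10), (7, 5, 7)}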